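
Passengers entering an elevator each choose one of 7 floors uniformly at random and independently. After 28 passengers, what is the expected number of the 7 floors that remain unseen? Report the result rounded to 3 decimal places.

For each floor, P(unseen after 28) = (6/7)^28 = 0.0134.
By linearity of expectation, E[unseen] = 7·(6/7)^28 = 0.0935.

0.093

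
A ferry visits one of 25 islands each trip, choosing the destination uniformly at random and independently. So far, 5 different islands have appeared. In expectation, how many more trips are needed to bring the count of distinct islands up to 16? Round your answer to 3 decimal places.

From k distinct to k+1 distinct takes on average 25/(25-k) trips.
Sum over k = 5,...,15: E = 25/20 + 25/19 + 25/18 + ... + 25/11 + 25/10 = 19.2193.

19.219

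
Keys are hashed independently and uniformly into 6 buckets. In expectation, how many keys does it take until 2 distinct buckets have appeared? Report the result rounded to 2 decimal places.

2.20

Going from k to k+1 distinct takes a geometric number of keys with mean 6/(6-k).
Sum over k = 0,...,1: E = 6/6 + 6/5 = 2.200.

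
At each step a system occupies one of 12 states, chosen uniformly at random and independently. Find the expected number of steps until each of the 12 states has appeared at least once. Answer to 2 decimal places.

Split into phases: going from k distinct to k+1 distinct takes on average 12/(12-k) steps.
E[T] = 12/12 + 12/11 + 12/10 + ... + 12/2 + 12/1 = 12·H_{12}.
H_{12} = 3.103, so E[T] = 37.239.

37.24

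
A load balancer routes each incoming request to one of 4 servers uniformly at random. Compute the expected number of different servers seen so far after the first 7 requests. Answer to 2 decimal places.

3.47

For each server, P(seen in 7 requests) = 1 - (3/4)^7 = 0.867.
By linearity of expectation, E[distinct seen] = 4·(1 - (3/4)^7) = 3.466.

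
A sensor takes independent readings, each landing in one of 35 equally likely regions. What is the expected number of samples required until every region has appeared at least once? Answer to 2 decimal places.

145.14

Split into phases: going from k distinct to k+1 distinct takes on average 35/(35-k) samples.
E[T] = 35/35 + 35/34 + 35/33 + ... + 35/2 + 35/1 = 35·H_{35}.
H_{35} = 4.147, so E[T] = 145.137.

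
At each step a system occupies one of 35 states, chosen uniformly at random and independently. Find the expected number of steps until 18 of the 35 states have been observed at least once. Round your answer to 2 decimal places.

With k distinct states already seen, the next new one arrives after an expected 35/(35-k) steps.
Sum over k = 0,...,17: E = 35/35 + 35/34 + 35/33 + ... + 35/19 + 35/18 = 24.753.

24.75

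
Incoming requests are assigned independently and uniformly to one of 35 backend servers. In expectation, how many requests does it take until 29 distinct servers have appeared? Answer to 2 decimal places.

59.39

With k distinct servers already seen, the next new one arrives after an expected 35/(35-k) requests.
Sum over k = 0,...,28: E = 35/35 + 35/34 + 35/33 + ... + 35/8 + 35/7 = 59.387.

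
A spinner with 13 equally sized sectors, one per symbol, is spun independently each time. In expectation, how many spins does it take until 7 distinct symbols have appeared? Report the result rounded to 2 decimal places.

9.49

Going from k to k+1 distinct takes a geometric number of spins with mean 13/(13-k).
Sum over k = 0,...,6: E = 13/13 + 13/12 + 13/11 + ... + 13/8 + 13/7 = 9.492.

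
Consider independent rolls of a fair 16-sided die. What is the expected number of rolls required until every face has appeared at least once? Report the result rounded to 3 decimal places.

Split into phases: going from k distinct to k+1 distinct takes on average 16/(16-k) rolls.
E[T] = 16/16 + 16/15 + 16/14 + ... + 16/2 + 16/1 = 16·H_{16}.
H_{16} = 3.3807, so E[T] = 54.0917.

54.092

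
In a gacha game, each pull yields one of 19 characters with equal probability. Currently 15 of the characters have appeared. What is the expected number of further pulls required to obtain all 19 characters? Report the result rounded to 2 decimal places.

From k distinct to k+1 distinct takes on average 19/(19-k) pulls.
Sum over k = 15,...,18: E = 19/4 + 19/3 + 19/2 + 19/1 = 39.583.

39.58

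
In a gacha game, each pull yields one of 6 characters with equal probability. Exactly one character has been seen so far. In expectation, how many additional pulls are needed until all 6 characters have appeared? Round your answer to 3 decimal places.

13.700

From k distinct to k+1 distinct takes on average 6/(6-k) pulls.
Sum over k = 1,...,5: E = 6/5 + 6/4 + 6/3 + 6/2 + 6/1 = 13.7000.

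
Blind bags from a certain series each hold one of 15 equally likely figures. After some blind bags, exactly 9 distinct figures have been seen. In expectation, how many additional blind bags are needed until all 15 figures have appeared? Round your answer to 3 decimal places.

36.750

The wait to go from k to k+1 distinct figures is geometric with mean 15/(15-k).
Sum over k = 9,...,14: E = 15/6 + 15/5 + 15/4 + 15/3 + 15/2 + 15/1 = 36.7500.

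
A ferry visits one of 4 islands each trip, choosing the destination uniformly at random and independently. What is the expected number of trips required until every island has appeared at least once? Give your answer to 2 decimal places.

Split into phases: going from k distinct to k+1 distinct takes on average 4/(4-k) trips.
E[T] = 4/4 + 4/3 + 4/2 + 4/1 = 4·H_{4}.
H_{4} = 2.083, so E[T] = 8.333.

8.33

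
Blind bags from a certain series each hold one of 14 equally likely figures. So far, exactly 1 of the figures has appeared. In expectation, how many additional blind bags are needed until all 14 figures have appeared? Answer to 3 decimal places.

44.522

From k distinct to k+1 distinct takes on average 14/(14-k) blind bags.
Sum over k = 1,...,13: E = 14/13 + 14/12 + 14/11 + ... + 14/2 + 14/1 = 44.5219.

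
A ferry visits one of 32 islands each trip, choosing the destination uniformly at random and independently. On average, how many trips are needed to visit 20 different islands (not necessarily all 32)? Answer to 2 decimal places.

Going from k to k+1 distinct takes a geometric number of trips with mean 32/(32-k).
Sum over k = 0,...,19: E = 32/32 + 32/31 + 32/30 + ... + 32/14 + 32/13 = 30.569.

30.57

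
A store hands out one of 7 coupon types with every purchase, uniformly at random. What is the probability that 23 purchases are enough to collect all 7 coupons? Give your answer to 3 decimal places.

0.807

By inclusion–exclusion over which coupons are missing,
P(all seen) = Σ_{j=0}^{7} (-1)^j C(7,j)((7-j)/7)^23
= 1.0000 - 0.2020 + 0.0091 - 0.0001 + 0.0000 - 0.0000 + 0.0000 - 0.0000
= 0.8071.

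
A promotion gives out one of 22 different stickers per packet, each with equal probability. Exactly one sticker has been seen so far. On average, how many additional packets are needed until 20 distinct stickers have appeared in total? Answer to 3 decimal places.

47.198

With k distinct stickers already seen, the next new one takes an expected 22/(22-k) packets.
Sum over k = 1,...,19: E = 22/21 + 22/20 + 22/19 + ... + 22/4 + 22/3 = 47.1979.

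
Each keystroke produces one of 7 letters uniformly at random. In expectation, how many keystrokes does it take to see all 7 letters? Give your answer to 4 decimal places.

Split into phases: going from k distinct to k+1 distinct takes on average 7/(7-k) keystrokes.
E[T] = 7/7 + 7/6 + 7/5 + ... + 7/2 + 7/1 = 7·H_{7}.
H_{7} = 2.59286, so E[T] = 18.15000.

18.1500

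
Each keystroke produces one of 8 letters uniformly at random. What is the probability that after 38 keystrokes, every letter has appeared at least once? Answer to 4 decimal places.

By inclusion–exclusion over which letters are missing,
P(all seen) = Σ_{j=0}^{8} (-1)^j C(8,j)((8-j)/8)^38
= 1.00000 - 0.05005 + 0.00050 - 0.00000 + 0.00000 - 0.00000 + 0.00000 - 0.00000 + 0.00000
= 0.95045.

0.9505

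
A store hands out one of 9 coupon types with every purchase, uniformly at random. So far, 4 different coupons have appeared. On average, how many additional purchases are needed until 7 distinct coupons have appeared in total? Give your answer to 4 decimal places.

7.0500

With k distinct coupons already seen, the next new one takes an expected 9/(9-k) purchases.
Sum over k = 4,...,6: E = 9/5 + 9/4 + 9/3 = 7.05000.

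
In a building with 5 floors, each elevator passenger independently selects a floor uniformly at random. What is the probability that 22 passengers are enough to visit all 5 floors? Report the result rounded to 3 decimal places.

By inclusion–exclusion over which floors are missing,
P(all seen) = Σ_{j=0}^{5} (-1)^j C(5,j)((5-j)/5)^22
= 1.0000 - 0.0369 + 0.0001 - 0.0000 + 0.0000 - 0.0000
= 0.9632.

0.963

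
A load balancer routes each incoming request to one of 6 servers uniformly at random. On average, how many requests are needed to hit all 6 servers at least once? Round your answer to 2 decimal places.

After k distinct servers have appeared, the next request gives a new one with probability (6-k)/6, so the expected wait for the (k+1)-th is 6/(6-k).
E[T] = 6/6 + 6/5 + 6/4 + 6/3 + 6/2 + 6/1 = 6·H_{6}.
H_{6} = 2.450, so E[T] = 14.700.

14.70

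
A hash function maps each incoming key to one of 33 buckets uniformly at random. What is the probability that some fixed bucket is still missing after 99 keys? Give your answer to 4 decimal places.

On each key the fixed bucket fails to appear with probability 32/33.
P(still missing after 99) = (32/33)^99 = 0.04753.

0.0475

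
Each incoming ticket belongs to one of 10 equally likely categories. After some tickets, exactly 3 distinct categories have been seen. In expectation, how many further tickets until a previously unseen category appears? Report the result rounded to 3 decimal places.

1.429

Each ticket yields a new category with probability (10-3)/10 = 7/10, so the wait is geometric with mean 10/7.
E = 10/7 = 1.4286.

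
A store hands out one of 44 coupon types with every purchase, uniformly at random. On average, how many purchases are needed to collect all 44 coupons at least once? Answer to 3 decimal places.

192.400

After k distinct coupons have appeared, the next purchase gives a new one with probability (44-k)/44, so the expected wait for the (k+1)-th is 44/(44-k).
E[T] = 44/44 + 44/43 + 44/42 + ... + 44/2 + 44/1 = 44·H_{44}.
H_{44} = 4.3727, so E[T] = 192.3999.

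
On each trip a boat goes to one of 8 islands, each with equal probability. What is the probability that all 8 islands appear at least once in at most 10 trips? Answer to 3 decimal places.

0.028

Let A_i be the event that island i is missing after 10 trips. By inclusion–exclusion on the A_i,
P(all seen) = Σ_{j=0}^{8} (-1)^j C(8,j)((8-j)/8)^10
= 1.0000 - 2.1046 + 1.5768 - 0.5093 + 0.0684 - 0.0031 + 0.0000 - 0.0000 + 0.0000
= 0.0282.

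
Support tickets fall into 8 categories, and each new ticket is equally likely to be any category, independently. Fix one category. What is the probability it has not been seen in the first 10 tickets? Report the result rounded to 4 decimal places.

0.2631

Each ticket misses the fixed category with probability (8-1)/8 = 7/8, independently.
P(still missing after 10) = (7/8)^10 = 0.26308.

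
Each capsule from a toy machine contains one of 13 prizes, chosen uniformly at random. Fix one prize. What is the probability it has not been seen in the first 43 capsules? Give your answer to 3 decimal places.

On each capsule the fixed prize fails to appear with probability 12/13.
P(still missing after 43) = (12/13)^43 = 0.0320.

0.032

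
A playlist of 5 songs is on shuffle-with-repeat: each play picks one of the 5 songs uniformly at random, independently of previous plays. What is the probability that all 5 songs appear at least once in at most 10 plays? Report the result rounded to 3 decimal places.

0.523

By inclusion–exclusion over which songs are missing,
P(all seen) = Σ_{j=0}^{5} (-1)^j C(5,j)((5-j)/5)^10
= 1.0000 - 0.5369 + 0.0605 - 0.0010 + 0.0000 - 0.0000
= 0.5225.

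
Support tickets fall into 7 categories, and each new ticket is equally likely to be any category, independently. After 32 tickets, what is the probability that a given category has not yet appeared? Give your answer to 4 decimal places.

Each ticket misses the fixed category with probability (7-1)/7 = 6/7, independently.
P(still missing after 32) = (6/7)^32 = 0.00721.

0.0072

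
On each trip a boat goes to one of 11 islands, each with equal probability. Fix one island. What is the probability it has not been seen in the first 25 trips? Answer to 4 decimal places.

Each trip misses the fixed island with probability (11-1)/11 = 10/11, independently.
P(still missing after 25) = (10/11)^25 = 0.09230.

0.0923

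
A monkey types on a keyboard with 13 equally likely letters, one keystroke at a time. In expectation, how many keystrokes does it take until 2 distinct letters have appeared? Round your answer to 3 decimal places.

2.083

With k distinct letters already seen, the next new one arrives after an expected 13/(13-k) keystrokes.
Sum over k = 0,...,1: E = 13/13 + 13/12 = 2.0833.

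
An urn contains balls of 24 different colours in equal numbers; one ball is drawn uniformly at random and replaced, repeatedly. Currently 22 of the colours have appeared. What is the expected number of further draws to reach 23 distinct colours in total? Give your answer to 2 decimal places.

The wait to go from k to k+1 distinct colours is geometric with mean 24/(24-k).
Only the k = 22 term is needed: E = 24/2 = 12.000.

12.00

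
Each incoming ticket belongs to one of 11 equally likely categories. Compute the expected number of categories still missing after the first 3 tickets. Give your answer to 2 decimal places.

For each category, P(unseen after 3) = (10/11)^3 = 0.751.
By linearity of expectation, E[unseen] = 11·(10/11)^3 = 8.264.

8.26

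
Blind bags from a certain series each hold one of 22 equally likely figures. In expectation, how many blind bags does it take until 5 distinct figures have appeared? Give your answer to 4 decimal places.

With k distinct figures already seen, the next new one arrives after an expected 22/(22-k) blind bags.
Sum over k = 0,...,4: E = 22/22 + 22/21 + 22/20 + 22/19 + 22/18 = 5.52774.

5.5277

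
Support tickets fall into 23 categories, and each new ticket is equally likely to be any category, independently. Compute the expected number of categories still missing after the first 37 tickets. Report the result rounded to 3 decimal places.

For each category, P(unseen after 37) = (22/23)^37 = 0.1931.
By linearity of expectation, E[unseen] = 23·(22/23)^37 = 4.4406.

4.441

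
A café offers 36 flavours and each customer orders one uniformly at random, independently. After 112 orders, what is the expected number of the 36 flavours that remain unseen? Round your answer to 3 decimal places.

1.535

For each flavour, P(unseen after 112) = (35/36)^112 = 0.0426.
By linearity of expectation, E[unseen] = 36·(35/36)^112 = 1.5348.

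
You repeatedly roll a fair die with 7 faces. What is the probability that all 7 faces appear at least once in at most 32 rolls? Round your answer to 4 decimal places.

Let A_i be the event that face i is missing after 32 rolls. By inclusion–exclusion on the A_i,
P(all seen) = Σ_{j=0}^{7} (-1)^j C(7,j)((7-j)/7)^32
= 1.00000 - 0.05044 + 0.00044 - 0.00000 + 0.00000 - 0.00000 + 0.00000 - 0.00000
= 0.95000.

0.9500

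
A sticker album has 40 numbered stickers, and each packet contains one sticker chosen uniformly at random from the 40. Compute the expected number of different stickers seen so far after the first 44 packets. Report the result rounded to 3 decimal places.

26.870

For each sticker, P(seen in 44 packets) = 1 - (39/40)^44 = 0.6718.
By linearity of expectation, E[distinct seen] = 40·(1 - (39/40)^44) = 26.8700.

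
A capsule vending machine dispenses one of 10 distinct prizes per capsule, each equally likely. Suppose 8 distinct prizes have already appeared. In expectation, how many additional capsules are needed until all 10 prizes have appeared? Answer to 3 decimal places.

The wait to go from k to k+1 distinct prizes is geometric with mean 10/(10-k).
Sum over k = 8,...,9: E = 10/2 + 10/1 = 15.0000.

15.000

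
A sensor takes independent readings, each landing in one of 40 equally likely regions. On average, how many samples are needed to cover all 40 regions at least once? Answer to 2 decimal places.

171.14

Split into phases: going from k distinct to k+1 distinct takes on average 40/(40-k) samples.
E[T] = 40/40 + 40/39 + 40/38 + ... + 40/2 + 40/1 = 40·H_{40}.
H_{40} = 4.279, so E[T] = 171.142.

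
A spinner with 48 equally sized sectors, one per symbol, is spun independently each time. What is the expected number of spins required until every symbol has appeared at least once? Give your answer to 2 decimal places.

214.02

The wait to go from k to k+1 distinct symbols is geometric with mean 48/(48-k).
E[T] = 48/48 + 48/47 + 48/46 + ... + 48/2 + 48/1 = 48·H_{48}.
H_{48} = 4.459, so E[T] = 214.022.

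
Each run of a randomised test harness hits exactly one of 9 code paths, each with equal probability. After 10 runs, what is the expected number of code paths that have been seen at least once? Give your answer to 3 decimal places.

For each code path, P(seen in 10 runs) = 1 - (8/9)^10 = 0.6921.
By linearity of expectation, E[distinct seen] = 9·(1 - (8/9)^10) = 6.2285.

6.228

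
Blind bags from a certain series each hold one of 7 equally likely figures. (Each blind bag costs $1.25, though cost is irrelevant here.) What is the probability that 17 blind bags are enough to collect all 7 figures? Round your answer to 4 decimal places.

Let A_i be the event that figure i is missing after 17 blind bags. By inclusion–exclusion on the A_i,
P(all seen) = Σ_{j=0}^{7} (-1)^j C(7,j)((7-j)/7)^17
= 1.00000 - 0.50933 + 0.06887 - 0.00258 + 0.00002 - 0.00000 + 0.00000 - 0.00000
= 0.55697.

0.5570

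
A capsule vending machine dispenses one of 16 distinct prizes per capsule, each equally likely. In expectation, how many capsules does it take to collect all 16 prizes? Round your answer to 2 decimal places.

54.09

Split into phases: going from k distinct to k+1 distinct takes on average 16/(16-k) capsules.
E[T] = 16/16 + 16/15 + 16/14 + ... + 16/2 + 16/1 = 16·H_{16}.
H_{16} = 3.381, so E[T] = 54.092.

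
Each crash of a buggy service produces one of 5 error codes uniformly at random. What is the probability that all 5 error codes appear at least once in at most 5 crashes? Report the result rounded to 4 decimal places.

By inclusion–exclusion over which error codes are missing,
P(all seen) = Σ_{j=0}^{5} (-1)^j C(5,j)((5-j)/5)^5
= 1.00000 - 1.63840 + 0.77760 - 0.10240 + 0.00160 - 0.00000
= 0.03840.

0.0384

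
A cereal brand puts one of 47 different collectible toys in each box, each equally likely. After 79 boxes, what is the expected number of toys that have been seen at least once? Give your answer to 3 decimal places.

For each toy, P(seen in 79 boxes) = 1 - (46/47)^79 = 0.8171.
By linearity of expectation, E[distinct seen] = 47·(1 - (46/47)^79) = 38.4052.

38.405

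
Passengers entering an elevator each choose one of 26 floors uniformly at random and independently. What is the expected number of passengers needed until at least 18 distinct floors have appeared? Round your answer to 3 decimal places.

29.551

With k distinct floors already seen, the next new one arrives after an expected 26/(26-k) passengers.
Sum over k = 0,...,17: E = 26/26 + 26/25 + 26/24 + ... + 26/10 + 26/9 = 29.5506.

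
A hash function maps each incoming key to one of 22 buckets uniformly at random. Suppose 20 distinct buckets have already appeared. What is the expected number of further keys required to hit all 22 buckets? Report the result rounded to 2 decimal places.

From k distinct to k+1 distinct takes on average 22/(22-k) keys.
Sum over k = 20,...,21: E = 22/2 + 22/1 = 33.000.

33.00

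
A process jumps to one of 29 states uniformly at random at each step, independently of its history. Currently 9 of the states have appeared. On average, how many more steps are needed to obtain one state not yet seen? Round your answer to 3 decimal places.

The number of steps until the next new state is geometric with success probability 20/29, so its mean is 29/20.
E = 29/20 = 1.4500.

1.450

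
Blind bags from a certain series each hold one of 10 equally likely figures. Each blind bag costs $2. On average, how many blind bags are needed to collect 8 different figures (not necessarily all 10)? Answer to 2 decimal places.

14.29

With k distinct figures already seen, the next new one arrives after an expected 10/(10-k) blind bags.
Sum over k = 0,...,7: E = 10/10 + 10/9 + 10/8 + ... + 10/4 + 10/3 = 14.290.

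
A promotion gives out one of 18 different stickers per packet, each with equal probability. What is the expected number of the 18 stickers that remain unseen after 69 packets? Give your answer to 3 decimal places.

0.349

For each sticker, P(unseen after 69) = (17/18)^69 = 0.0194.
By linearity of expectation, E[unseen] = 18·(17/18)^69 = 0.3487.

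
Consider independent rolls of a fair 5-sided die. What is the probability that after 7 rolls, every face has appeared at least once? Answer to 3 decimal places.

Let A_i be the event that face i is missing after 7 rolls. By inclusion–exclusion on the A_i,
P(all seen) = Σ_{j=0}^{5} (-1)^j C(5,j)((5-j)/5)^7
= 1.0000 - 1.0486 + 0.2799 - 0.0164 + 0.0001 - 0.0000
= 0.2150.

0.215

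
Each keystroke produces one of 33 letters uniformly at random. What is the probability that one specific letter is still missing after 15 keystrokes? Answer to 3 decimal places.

Each keystroke misses the fixed letter with probability (33-1)/33 = 32/33, independently.
P(still missing after 15) = (32/33)^15 = 0.6303.

0.630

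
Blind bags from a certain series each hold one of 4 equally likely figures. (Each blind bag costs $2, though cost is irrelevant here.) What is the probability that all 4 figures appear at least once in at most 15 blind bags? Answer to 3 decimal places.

By inclusion–exclusion over which figures are missing,
P(all seen) = Σ_{j=0}^{4} (-1)^j C(4,j)((4-j)/4)^15
= 1.0000 - 0.0535 + 0.0002 - 0.0000 + 0.0000
= 0.9467.

0.947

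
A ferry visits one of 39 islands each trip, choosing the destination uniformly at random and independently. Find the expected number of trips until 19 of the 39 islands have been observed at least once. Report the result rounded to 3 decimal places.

25.576

With k distinct islands already seen, the next new one arrives after an expected 39/(39-k) trips.
Sum over k = 0,...,18: E = 39/39 + 39/38 + 39/37 + ... + 39/22 + 39/21 = 25.5763.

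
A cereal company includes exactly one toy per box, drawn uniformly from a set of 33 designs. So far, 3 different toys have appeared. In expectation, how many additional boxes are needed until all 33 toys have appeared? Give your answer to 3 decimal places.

131.835

With k distinct toys already seen, the next new one takes an expected 33/(33-k) boxes.
Sum over k = 3,...,32: E = 33/30 + 33/29 + 33/28 + ... + 33/2 + 33/1 = 131.8346.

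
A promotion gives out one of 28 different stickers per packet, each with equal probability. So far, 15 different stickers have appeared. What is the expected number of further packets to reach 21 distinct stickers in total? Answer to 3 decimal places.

With k distinct stickers already seen, the next new one takes an expected 28/(28-k) packets.
Sum over k = 15,...,20: E = 28/13 + 28/12 + 28/11 + 28/10 + 28/9 + 28/8 = 16.4437.

16.444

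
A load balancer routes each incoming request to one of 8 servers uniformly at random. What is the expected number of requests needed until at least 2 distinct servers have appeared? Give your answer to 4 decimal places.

With k distinct servers already seen, the next new one arrives after an expected 8/(8-k) requests.
Sum over k = 0,...,1: E = 8/8 + 8/7 = 2.14286.

2.1429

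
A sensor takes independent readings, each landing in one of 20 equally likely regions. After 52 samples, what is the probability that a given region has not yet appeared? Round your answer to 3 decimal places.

0.069

Each sample misses the fixed region with probability (20-1)/20 = 19/20, independently.
P(still missing after 52) = (19/20)^52 = 0.0694.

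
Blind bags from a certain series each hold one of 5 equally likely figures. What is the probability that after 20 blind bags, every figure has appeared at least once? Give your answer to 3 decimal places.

0.943

By inclusion–exclusion over which figures are missing,
P(all seen) = Σ_{j=0}^{5} (-1)^j C(5,j)((5-j)/5)^20
= 1.0000 - 0.0576 + 0.0004 - 0.0000 + 0.0000 - 0.0000
= 0.9427.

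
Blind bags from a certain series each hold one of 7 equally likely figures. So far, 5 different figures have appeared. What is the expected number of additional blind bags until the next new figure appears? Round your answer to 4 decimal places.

The number of blind bags until the next new figure is geometric with success probability 2/7, so its mean is 7/2.
E = 7/2 = 3.50000.

3.5000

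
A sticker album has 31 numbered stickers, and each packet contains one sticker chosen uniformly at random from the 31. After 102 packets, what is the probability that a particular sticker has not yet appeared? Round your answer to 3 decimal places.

On each packet the fixed sticker fails to appear with probability 30/31.
P(still missing after 102) = (30/31)^102 = 0.0353.

0.035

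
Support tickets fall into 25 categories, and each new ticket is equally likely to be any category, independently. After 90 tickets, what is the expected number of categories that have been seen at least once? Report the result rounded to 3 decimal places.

24.366

For each category, P(seen in 90 tickets) = 1 - (24/25)^90 = 0.9746.
By linearity of expectation, E[distinct seen] = 25·(1 - (24/25)^90) = 24.3656.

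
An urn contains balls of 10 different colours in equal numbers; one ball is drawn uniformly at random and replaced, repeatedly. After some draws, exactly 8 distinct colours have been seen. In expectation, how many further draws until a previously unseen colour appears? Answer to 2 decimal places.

The number of draws until the next new colour is geometric with success probability 2/10, so its mean is 10/2.
E = 10/2 = 5.000.

5.00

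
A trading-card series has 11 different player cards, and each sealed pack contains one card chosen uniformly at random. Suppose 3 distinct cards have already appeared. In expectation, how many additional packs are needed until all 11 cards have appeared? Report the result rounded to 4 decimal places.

29.8964

The wait to go from k to k+1 distinct cards is geometric with mean 11/(11-k).
Sum over k = 3,...,10: E = 11/8 + 11/7 + 11/6 + ... + 11/2 + 11/1 = 29.89643.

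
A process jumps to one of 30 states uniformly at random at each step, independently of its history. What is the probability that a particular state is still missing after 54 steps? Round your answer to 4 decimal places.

0.1603

Each step misses the fixed state with probability (30-1)/30 = 29/30, independently.
P(still missing after 54) = (29/30)^54 = 0.16030.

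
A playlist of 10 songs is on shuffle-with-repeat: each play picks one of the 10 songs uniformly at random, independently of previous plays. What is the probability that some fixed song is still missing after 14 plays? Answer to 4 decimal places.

0.2288

Each play misses the fixed song with probability (10-1)/10 = 9/10, independently.
P(still missing after 14) = (9/10)^14 = 0.22877.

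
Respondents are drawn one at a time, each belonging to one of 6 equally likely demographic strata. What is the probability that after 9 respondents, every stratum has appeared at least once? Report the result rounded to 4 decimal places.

By inclusion–exclusion over which strata are missing,
P(all seen) = Σ_{j=0}^{6} (-1)^j C(6,j)((6-j)/6)^9
= 1.00000 - 1.16284 + 0.39018 - 0.03906 + 0.00076 - 0.00000 + 0.00000
= 0.18904.

0.1890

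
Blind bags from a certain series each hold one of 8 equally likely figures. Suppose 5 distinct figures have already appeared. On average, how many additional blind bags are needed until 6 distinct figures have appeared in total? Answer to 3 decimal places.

2.667

With k distinct figures already seen, the next new one takes an expected 8/(8-k) blind bags.
Only the k = 5 term is needed: E = 8/3 = 2.6667.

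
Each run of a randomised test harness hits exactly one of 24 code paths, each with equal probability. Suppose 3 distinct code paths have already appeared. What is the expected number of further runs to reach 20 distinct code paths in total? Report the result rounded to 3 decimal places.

From k distinct to k+1 distinct takes on average 24/(24-k) runs.
Sum over k = 3,...,19: E = 24/21 + 24/20 + 24/19 + ... + 24/6 + 24/5 = 37.4886.

37.489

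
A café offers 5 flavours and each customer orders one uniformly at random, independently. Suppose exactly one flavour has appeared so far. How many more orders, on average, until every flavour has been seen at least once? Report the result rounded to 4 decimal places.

With k distinct flavours already seen, the next new one takes an expected 5/(5-k) orders.
Sum over k = 1,...,4: E = 5/4 + 5/3 + 5/2 + 5/1 = 10.41667.

10.4167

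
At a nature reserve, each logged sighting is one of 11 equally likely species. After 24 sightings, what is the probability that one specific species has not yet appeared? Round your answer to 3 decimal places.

0.102

On each sighting the fixed species fails to appear with probability 10/11.
P(still missing after 24) = (10/11)^24 = 0.1015.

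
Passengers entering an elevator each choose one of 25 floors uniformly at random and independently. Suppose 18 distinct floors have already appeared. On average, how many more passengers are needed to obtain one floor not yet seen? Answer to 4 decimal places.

3.5714

The number of passengers until the next new floor is geometric with success probability 7/25, so its mean is 25/7.
E = 25/7 = 3.57143.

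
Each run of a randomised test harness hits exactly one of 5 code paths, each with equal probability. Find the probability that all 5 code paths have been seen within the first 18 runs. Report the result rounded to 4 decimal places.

0.9109

By inclusion–exclusion over which code paths are missing,
P(all seen) = Σ_{j=0}^{5} (-1)^j C(5,j)((5-j)/5)^18
= 1.00000 - 0.09007 + 0.00102 - 0.00000 + 0.00000 - 0.00000
= 0.91094.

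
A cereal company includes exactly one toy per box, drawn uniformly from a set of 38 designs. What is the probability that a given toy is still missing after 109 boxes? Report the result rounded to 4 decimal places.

On each box the fixed toy fails to appear with probability 37/38.
P(still missing after 109) = (37/38)^109 = 0.05465.

0.0546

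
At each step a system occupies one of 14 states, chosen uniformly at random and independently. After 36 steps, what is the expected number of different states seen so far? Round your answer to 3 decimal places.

For each state, P(seen in 36 steps) = 1 - (13/14)^36 = 0.9306.
By linearity of expectation, E[distinct seen] = 14·(1 - (13/14)^36) = 13.0284.

13.028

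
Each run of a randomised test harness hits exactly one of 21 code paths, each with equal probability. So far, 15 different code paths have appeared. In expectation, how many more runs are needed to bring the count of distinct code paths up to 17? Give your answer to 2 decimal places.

The wait to go from k to k+1 distinct code paths is geometric with mean 21/(21-k).
Sum over k = 15,...,16: E = 21/6 + 21/5 = 7.700.

7.70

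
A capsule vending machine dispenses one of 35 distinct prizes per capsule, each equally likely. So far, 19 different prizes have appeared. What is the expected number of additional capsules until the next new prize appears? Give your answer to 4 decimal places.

Each capsule yields a new prize with probability (35-19)/35 = 16/35, so the wait is geometric with mean 35/16.
E = 35/16 = 2.18750.

2.1875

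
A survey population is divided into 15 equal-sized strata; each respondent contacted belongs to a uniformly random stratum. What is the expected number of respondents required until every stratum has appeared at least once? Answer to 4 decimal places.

49.7734

Split into phases: going from k distinct to k+1 distinct takes on average 15/(15-k) respondents.
E[T] = 15/15 + 15/14 + 15/13 + ... + 15/2 + 15/1 = 15·H_{15}.
H_{15} = 3.31823, so E[T] = 49.77343.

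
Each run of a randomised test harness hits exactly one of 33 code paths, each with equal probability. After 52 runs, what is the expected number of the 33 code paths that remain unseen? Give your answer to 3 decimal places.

6.662

For each code path, P(unseen after 52) = (32/33)^52 = 0.2019.
By linearity of expectation, E[unseen] = 33·(32/33)^52 = 6.6617.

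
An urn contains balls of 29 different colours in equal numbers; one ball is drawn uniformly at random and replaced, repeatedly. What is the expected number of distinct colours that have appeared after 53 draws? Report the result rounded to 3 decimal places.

24.485

For each colour, P(seen in 53 draws) = 1 - (28/29)^53 = 0.8443.
By linearity of expectation, E[distinct seen] = 29·(1 - (28/29)^53) = 24.4848.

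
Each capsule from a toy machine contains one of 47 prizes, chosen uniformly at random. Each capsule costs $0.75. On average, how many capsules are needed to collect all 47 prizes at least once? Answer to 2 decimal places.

The wait to go from k to k+1 distinct prizes is geometric with mean 47/(47-k).
E[T] = 47/47 + 47/46 + 47/45 + ... + 47/2 + 47/1 = 47·H_{47}.
H_{47} = 4.438, so E[T] = 208.584.

208.58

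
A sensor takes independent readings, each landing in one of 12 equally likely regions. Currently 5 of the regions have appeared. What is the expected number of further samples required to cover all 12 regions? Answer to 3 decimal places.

31.114

With k distinct regions already seen, the next new one takes an expected 12/(12-k) samples.
Sum over k = 5,...,11: E = 12/7 + 12/6 + 12/5 + ... + 12/2 + 12/1 = 31.1143.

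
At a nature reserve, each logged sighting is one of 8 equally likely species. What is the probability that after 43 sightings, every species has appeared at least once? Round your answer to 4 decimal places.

0.9744

Let A_i be the event that species i is missing after 43 sightings. By inclusion–exclusion on the A_i,
P(all seen) = Σ_{j=0}^{8} (-1)^j C(8,j)((8-j)/8)^43
= 1.00000 - 0.02567 + 0.00012 - 0.00000 + 0.00000 - 0.00000 + 0.00000 - 0.00000 + 0.00000
= 0.97445.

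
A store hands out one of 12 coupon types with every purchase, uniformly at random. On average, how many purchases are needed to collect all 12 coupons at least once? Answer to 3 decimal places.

37.239

Split into phases: going from k distinct to k+1 distinct takes on average 12/(12-k) purchases.
E[T] = 12/12 + 12/11 + 12/10 + ... + 12/2 + 12/1 = 12·H_{12}.
H_{12} = 3.1032, so E[T] = 37.2385.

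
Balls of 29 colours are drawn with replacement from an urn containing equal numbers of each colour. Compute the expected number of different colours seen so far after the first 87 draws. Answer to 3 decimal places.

27.631

For each colour, P(seen in 87 draws) = 1 - (28/29)^87 = 0.9528.
By linearity of expectation, E[distinct seen] = 29·(1 - (28/29)^87) = 27.6306.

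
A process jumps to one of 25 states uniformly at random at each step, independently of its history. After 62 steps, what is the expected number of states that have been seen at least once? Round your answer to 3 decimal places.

23.010

For each state, P(seen in 62 steps) = 1 - (24/25)^62 = 0.9204.
By linearity of expectation, E[distinct seen] = 25·(1 - (24/25)^62) = 23.0104.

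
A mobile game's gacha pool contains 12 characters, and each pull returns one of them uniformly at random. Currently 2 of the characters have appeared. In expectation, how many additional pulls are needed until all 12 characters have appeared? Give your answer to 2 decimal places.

From k distinct to k+1 distinct takes on average 12/(12-k) pulls.
Sum over k = 2,...,11: E = 12/10 + 12/9 + 12/8 + ... + 12/2 + 12/1 = 35.148.

35.15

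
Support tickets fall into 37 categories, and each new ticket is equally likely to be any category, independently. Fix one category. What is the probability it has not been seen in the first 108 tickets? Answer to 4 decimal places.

On each ticket the fixed category fails to appear with probability 36/37.
P(still missing after 108) = (36/37)^108 = 0.05187.

0.0519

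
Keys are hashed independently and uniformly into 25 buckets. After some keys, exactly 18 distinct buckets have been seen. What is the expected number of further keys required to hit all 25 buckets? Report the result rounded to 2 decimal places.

From k distinct to k+1 distinct takes on average 25/(25-k) keys.
Sum over k = 18,...,24: E = 25/7 + 25/6 + 25/5 + ... + 25/2 + 25/1 = 64.821.

64.82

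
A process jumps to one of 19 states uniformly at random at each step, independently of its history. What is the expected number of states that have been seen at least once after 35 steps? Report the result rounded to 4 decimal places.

16.1364

For each state, P(seen in 35 steps) = 1 - (18/19)^35 = 0.84928.
By linearity of expectation, E[distinct seen] = 19·(1 - (18/19)^35) = 16.13638.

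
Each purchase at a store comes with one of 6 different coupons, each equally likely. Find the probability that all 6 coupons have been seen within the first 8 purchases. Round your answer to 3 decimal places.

0.114

By inclusion–exclusion over which coupons are missing,
P(all seen) = Σ_{j=0}^{6} (-1)^j C(6,j)((6-j)/6)^8
= 1.0000 - 1.3954 + 0.5853 - 0.0781 + 0.0023 - 0.0000 + 0.0000
= 0.1140.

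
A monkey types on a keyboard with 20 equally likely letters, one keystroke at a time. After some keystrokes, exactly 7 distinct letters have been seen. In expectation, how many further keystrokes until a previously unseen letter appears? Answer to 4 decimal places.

The number of keystrokes until the next new letter is geometric with success probability 13/20, so its mean is 20/13.
E = 20/13 = 1.53846.

1.5385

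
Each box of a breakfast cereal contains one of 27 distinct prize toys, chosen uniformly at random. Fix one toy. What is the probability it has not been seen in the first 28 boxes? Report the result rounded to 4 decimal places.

0.3476

Each box misses the fixed toy with probability (27-1)/27 = 26/27, independently.
P(still missing after 28) = (26/27)^28 = 0.34759.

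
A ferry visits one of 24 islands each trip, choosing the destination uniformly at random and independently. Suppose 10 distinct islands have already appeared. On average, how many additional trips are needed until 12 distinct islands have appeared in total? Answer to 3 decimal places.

With k distinct islands already seen, the next new one takes an expected 24/(24-k) trips.
Sum over k = 10,...,11: E = 24/14 + 24/13 = 3.5604.

3.560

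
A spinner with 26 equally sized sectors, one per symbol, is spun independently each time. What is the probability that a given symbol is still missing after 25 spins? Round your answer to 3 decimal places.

0.375

Each spin misses the fixed symbol with probability (26-1)/26 = 25/26, independently.
P(still missing after 25) = (25/26)^25 = 0.3751.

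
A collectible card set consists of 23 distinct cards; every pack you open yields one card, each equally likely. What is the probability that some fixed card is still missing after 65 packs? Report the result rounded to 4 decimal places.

0.0556

On each pack the fixed card fails to appear with probability 22/23.
P(still missing after 65) = (22/23)^65 = 0.05561.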